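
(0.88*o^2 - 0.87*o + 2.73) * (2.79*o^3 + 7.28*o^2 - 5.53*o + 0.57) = 2.4552*o^5 + 3.9791*o^4 - 3.5833*o^3 + 25.1871*o^2 - 15.5928*o + 1.5561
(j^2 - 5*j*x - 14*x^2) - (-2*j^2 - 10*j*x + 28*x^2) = 3*j^2 + 5*j*x - 42*x^2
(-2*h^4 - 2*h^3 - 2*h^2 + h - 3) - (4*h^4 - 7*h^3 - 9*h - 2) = -6*h^4 + 5*h^3 - 2*h^2 + 10*h - 1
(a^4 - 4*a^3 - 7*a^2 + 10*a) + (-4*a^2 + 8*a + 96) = a^4 - 4*a^3 - 11*a^2 + 18*a + 96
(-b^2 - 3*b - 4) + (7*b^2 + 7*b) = 6*b^2 + 4*b - 4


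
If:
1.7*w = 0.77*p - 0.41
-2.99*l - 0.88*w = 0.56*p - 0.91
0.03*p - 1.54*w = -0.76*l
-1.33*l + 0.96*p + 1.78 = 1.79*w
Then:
No Solution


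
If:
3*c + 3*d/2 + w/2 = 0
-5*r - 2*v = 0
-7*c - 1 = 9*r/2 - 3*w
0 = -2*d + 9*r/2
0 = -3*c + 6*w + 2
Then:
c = -40/21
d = 89/21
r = 356/189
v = -890/189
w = -9/7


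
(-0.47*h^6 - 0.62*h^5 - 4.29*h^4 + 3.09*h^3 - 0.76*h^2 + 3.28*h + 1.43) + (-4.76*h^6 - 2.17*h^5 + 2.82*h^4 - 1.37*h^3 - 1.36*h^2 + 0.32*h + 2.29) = -5.23*h^6 - 2.79*h^5 - 1.47*h^4 + 1.72*h^3 - 2.12*h^2 + 3.6*h + 3.72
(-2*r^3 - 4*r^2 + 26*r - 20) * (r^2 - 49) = -2*r^5 - 4*r^4 + 124*r^3 + 176*r^2 - 1274*r + 980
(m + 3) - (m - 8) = 11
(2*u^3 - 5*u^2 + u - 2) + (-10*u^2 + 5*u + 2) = 2*u^3 - 15*u^2 + 6*u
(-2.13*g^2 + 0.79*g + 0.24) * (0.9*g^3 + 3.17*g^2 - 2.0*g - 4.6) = -1.917*g^5 - 6.0411*g^4 + 6.9803*g^3 + 8.9788*g^2 - 4.114*g - 1.104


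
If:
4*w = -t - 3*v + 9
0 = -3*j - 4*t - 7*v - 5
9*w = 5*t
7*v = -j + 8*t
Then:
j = -8899/1162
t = 999/1162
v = 2413/1162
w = 555/1162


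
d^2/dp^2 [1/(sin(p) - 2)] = (-2*sin(p) + cos(p)^2 + 1)/(sin(p) - 2)^3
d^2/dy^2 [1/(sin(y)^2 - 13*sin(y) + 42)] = (-4*sin(y)^4 + 39*sin(y)^3 + 5*sin(y)^2 - 624*sin(y) + 254)/(sin(y)^2 - 13*sin(y) + 42)^3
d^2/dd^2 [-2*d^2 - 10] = -4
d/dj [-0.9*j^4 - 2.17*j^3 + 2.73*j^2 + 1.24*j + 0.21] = -3.6*j^3 - 6.51*j^2 + 5.46*j + 1.24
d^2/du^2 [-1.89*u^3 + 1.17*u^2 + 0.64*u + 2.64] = 2.34 - 11.34*u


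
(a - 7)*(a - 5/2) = a^2 - 19*a/2 + 35/2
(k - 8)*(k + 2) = k^2 - 6*k - 16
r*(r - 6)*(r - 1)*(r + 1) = r^4 - 6*r^3 - r^2 + 6*r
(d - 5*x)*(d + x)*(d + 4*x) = d^3 - 21*d*x^2 - 20*x^3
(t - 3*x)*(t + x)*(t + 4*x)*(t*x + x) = t^4*x + 2*t^3*x^2 + t^3*x - 11*t^2*x^3 + 2*t^2*x^2 - 12*t*x^4 - 11*t*x^3 - 12*x^4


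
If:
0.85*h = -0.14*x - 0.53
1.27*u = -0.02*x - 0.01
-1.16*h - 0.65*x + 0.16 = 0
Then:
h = -0.94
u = -0.04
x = 1.92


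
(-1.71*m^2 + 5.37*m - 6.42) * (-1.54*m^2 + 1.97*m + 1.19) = 2.6334*m^4 - 11.6385*m^3 + 18.4308*m^2 - 6.2571*m - 7.6398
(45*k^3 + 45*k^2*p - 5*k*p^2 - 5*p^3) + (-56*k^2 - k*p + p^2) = 45*k^3 + 45*k^2*p - 56*k^2 - 5*k*p^2 - k*p - 5*p^3 + p^2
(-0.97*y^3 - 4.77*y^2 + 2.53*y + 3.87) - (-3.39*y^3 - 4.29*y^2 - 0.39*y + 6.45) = 2.42*y^3 - 0.48*y^2 + 2.92*y - 2.58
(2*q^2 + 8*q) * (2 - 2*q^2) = -4*q^4 - 16*q^3 + 4*q^2 + 16*q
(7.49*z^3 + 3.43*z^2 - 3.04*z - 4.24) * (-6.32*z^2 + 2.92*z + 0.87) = -47.3368*z^5 + 0.193199999999997*z^4 + 35.7447*z^3 + 20.9041*z^2 - 15.0256*z - 3.6888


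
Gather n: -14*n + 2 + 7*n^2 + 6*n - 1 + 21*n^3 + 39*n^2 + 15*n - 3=21*n^3 + 46*n^2 + 7*n - 2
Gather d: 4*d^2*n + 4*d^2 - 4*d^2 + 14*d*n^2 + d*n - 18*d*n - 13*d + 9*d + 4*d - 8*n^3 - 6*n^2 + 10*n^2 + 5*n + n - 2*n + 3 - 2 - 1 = 4*d^2*n + d*(14*n^2 - 17*n) - 8*n^3 + 4*n^2 + 4*n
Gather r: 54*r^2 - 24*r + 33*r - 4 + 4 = 54*r^2 + 9*r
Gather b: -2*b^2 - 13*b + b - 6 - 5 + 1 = -2*b^2 - 12*b - 10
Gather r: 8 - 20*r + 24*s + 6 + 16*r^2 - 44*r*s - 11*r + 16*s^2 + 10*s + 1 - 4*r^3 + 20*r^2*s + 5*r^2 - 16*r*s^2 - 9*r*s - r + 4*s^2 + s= -4*r^3 + r^2*(20*s + 21) + r*(-16*s^2 - 53*s - 32) + 20*s^2 + 35*s + 15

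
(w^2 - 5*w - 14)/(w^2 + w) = (w^2 - 5*w - 14)/(w*(w + 1))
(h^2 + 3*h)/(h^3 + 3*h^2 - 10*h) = (h + 3)/(h^2 + 3*h - 10)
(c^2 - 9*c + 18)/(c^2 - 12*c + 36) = (c - 3)/(c - 6)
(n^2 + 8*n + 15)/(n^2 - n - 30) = (n + 3)/(n - 6)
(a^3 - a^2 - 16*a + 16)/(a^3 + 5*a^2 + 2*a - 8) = (a - 4)/(a + 2)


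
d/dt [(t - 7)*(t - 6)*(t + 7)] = 3*t^2 - 12*t - 49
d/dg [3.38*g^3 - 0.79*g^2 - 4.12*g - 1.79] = 10.14*g^2 - 1.58*g - 4.12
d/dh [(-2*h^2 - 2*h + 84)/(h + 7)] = -2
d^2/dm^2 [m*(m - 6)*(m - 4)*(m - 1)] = 12*m^2 - 66*m + 68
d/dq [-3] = 0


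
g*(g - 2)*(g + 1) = g^3 - g^2 - 2*g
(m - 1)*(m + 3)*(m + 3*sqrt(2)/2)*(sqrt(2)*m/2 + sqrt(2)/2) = sqrt(2)*m^4/2 + 3*m^3/2 + 3*sqrt(2)*m^3/2 - sqrt(2)*m^2/2 + 9*m^2/2 - 3*sqrt(2)*m/2 - 3*m/2 - 9/2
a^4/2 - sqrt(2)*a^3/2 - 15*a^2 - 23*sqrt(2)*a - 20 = (a/2 + sqrt(2)/2)*(a - 5*sqrt(2))*(a + sqrt(2))*(a + 2*sqrt(2))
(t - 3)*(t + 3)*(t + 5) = t^3 + 5*t^2 - 9*t - 45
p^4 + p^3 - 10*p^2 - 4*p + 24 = (p - 2)^2*(p + 2)*(p + 3)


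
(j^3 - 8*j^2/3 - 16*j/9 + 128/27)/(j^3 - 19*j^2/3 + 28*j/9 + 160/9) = (j - 4/3)/(j - 5)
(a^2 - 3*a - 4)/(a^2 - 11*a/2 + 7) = 2*(a^2 - 3*a - 4)/(2*a^2 - 11*a + 14)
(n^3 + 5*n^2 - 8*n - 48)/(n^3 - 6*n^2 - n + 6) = (n^3 + 5*n^2 - 8*n - 48)/(n^3 - 6*n^2 - n + 6)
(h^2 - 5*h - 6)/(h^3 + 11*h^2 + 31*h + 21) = (h - 6)/(h^2 + 10*h + 21)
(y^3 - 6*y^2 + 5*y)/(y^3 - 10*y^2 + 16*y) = (y^2 - 6*y + 5)/(y^2 - 10*y + 16)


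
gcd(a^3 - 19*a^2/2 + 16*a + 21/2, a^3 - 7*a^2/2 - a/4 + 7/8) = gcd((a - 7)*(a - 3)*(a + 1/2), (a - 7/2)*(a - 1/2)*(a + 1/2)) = a + 1/2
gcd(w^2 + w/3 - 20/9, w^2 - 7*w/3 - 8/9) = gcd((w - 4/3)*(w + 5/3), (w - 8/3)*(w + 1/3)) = 1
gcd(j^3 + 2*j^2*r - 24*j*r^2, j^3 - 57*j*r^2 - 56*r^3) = 1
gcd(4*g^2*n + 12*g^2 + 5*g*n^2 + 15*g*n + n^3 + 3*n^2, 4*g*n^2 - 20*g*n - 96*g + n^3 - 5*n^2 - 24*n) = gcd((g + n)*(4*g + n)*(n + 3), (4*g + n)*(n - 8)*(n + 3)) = 4*g*n + 12*g + n^2 + 3*n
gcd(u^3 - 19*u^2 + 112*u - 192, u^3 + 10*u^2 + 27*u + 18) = 1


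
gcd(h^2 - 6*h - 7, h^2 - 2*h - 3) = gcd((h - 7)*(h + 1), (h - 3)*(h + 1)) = h + 1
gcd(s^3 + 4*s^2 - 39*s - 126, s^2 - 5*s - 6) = s - 6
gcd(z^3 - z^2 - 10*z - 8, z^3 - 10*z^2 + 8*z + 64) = z^2 - 2*z - 8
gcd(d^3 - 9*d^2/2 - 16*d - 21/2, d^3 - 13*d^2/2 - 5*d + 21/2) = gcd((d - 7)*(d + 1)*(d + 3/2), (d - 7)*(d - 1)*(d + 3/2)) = d^2 - 11*d/2 - 21/2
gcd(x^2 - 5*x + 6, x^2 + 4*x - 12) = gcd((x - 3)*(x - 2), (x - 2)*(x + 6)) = x - 2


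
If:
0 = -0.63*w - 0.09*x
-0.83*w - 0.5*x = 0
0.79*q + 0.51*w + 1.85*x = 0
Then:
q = 0.00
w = 0.00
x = 0.00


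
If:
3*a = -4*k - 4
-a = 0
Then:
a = 0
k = -1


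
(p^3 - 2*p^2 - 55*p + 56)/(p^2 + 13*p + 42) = (p^2 - 9*p + 8)/(p + 6)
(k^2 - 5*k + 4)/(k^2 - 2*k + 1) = (k - 4)/(k - 1)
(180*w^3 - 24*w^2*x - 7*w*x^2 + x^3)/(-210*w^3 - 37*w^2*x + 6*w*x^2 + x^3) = (-6*w + x)/(7*w + x)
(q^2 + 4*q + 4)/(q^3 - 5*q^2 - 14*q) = (q + 2)/(q*(q - 7))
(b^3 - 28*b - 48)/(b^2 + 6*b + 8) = b - 6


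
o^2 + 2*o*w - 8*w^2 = (o - 2*w)*(o + 4*w)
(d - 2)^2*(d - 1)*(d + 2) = d^4 - 3*d^3 - 2*d^2 + 12*d - 8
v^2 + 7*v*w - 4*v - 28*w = (v - 4)*(v + 7*w)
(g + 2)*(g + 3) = g^2 + 5*g + 6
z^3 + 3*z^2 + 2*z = z*(z + 1)*(z + 2)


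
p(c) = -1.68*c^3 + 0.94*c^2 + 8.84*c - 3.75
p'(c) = -5.04*c^2 + 1.88*c + 8.84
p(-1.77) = -7.14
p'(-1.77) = -10.28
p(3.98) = -59.59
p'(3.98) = -63.51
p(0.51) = 0.78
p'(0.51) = 8.49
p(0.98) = 4.23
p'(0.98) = 5.84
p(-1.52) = -9.12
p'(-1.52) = -5.66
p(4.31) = -82.69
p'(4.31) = -76.68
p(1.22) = 5.38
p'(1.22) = 3.63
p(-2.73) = 13.30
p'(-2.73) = -33.86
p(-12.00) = 2928.57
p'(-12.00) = -739.48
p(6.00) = -279.75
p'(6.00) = -161.32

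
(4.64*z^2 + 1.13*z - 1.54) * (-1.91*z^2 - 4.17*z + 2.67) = -8.8624*z^4 - 21.5071*z^3 + 10.6181*z^2 + 9.4389*z - 4.1118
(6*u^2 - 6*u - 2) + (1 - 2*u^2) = 4*u^2 - 6*u - 1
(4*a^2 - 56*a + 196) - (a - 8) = 4*a^2 - 57*a + 204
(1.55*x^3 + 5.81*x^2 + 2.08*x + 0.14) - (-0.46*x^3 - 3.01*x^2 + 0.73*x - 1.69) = 2.01*x^3 + 8.82*x^2 + 1.35*x + 1.83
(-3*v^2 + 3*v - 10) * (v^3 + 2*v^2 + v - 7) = -3*v^5 - 3*v^4 - 7*v^3 + 4*v^2 - 31*v + 70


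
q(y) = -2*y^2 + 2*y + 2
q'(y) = 2 - 4*y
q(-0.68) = -0.28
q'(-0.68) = 4.72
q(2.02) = -2.12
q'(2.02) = -6.08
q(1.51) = 0.46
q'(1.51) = -4.04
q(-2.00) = -10.00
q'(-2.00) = 10.00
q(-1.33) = -4.20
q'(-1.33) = 7.32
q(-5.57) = -71.19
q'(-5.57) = 24.28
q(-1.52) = -5.66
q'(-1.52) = 8.08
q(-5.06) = -59.33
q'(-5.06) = 22.24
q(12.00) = -262.00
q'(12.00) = -46.00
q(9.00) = -142.00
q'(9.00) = -34.00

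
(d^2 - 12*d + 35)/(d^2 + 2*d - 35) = (d - 7)/(d + 7)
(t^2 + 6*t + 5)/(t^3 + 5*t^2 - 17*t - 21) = (t + 5)/(t^2 + 4*t - 21)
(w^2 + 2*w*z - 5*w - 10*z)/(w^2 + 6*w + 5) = (w^2 + 2*w*z - 5*w - 10*z)/(w^2 + 6*w + 5)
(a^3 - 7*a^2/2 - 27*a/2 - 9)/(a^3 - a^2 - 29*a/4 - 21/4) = 2*(a - 6)/(2*a - 7)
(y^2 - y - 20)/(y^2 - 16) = (y - 5)/(y - 4)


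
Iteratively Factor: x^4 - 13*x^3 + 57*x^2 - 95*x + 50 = (x - 5)*(x^3 - 8*x^2 + 17*x - 10) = (x - 5)*(x - 2)*(x^2 - 6*x + 5) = (x - 5)^2*(x - 2)*(x - 1)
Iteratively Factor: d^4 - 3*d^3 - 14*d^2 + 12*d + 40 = (d + 2)*(d^3 - 5*d^2 - 4*d + 20) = (d + 2)^2*(d^2 - 7*d + 10) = (d - 2)*(d + 2)^2*(d - 5)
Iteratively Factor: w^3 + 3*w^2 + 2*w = (w + 2)*(w^2 + w) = (w + 1)*(w + 2)*(w)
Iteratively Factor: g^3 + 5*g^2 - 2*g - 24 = (g + 3)*(g^2 + 2*g - 8) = (g + 3)*(g + 4)*(g - 2)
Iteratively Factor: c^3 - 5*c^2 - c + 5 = (c + 1)*(c^2 - 6*c + 5) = (c - 5)*(c + 1)*(c - 1)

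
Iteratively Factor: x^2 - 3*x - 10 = (x + 2)*(x - 5)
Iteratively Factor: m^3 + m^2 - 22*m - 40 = (m + 4)*(m^2 - 3*m - 10) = (m + 2)*(m + 4)*(m - 5)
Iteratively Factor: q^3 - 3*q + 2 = (q - 1)*(q^2 + q - 2) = (q - 1)*(q + 2)*(q - 1)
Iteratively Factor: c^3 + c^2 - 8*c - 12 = (c + 2)*(c^2 - c - 6) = (c + 2)^2*(c - 3)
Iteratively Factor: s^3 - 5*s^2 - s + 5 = (s - 5)*(s^2 - 1) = (s - 5)*(s - 1)*(s + 1)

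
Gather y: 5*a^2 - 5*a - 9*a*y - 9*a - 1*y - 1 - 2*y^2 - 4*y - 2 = 5*a^2 - 14*a - 2*y^2 + y*(-9*a - 5) - 3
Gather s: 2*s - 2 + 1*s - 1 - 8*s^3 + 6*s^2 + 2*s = -8*s^3 + 6*s^2 + 5*s - 3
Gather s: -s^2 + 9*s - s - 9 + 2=-s^2 + 8*s - 7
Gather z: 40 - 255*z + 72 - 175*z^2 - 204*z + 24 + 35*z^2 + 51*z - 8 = -140*z^2 - 408*z + 128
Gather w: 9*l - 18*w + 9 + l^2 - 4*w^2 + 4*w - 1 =l^2 + 9*l - 4*w^2 - 14*w + 8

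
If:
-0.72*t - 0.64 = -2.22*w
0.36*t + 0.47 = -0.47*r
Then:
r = -2.36170212765957*w - 0.319148936170213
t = 3.08333333333333*w - 0.888888888888889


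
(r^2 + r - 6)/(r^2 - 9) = (r - 2)/(r - 3)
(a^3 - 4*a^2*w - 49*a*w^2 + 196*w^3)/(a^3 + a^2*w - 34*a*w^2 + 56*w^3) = (-a + 7*w)/(-a + 2*w)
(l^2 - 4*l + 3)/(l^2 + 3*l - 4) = (l - 3)/(l + 4)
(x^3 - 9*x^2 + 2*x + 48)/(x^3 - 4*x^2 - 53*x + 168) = (x + 2)/(x + 7)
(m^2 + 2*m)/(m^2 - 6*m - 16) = m/(m - 8)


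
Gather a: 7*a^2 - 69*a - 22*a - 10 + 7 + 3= 7*a^2 - 91*a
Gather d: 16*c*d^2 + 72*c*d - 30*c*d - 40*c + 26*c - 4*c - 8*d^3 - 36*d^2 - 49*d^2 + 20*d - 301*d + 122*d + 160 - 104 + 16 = -18*c - 8*d^3 + d^2*(16*c - 85) + d*(42*c - 159) + 72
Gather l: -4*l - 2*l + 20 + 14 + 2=36 - 6*l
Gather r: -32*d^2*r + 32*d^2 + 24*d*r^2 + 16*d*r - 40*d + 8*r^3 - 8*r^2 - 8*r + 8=32*d^2 - 40*d + 8*r^3 + r^2*(24*d - 8) + r*(-32*d^2 + 16*d - 8) + 8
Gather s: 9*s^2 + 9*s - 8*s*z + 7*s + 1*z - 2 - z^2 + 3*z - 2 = 9*s^2 + s*(16 - 8*z) - z^2 + 4*z - 4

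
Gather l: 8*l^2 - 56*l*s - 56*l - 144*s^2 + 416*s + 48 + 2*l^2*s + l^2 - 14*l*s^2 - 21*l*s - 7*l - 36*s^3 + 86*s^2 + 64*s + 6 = l^2*(2*s + 9) + l*(-14*s^2 - 77*s - 63) - 36*s^3 - 58*s^2 + 480*s + 54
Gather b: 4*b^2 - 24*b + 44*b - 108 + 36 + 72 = 4*b^2 + 20*b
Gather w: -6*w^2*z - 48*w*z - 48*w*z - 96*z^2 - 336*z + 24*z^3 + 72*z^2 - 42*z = -6*w^2*z - 96*w*z + 24*z^3 - 24*z^2 - 378*z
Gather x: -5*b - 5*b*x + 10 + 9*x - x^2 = -5*b - x^2 + x*(9 - 5*b) + 10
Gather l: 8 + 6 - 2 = 12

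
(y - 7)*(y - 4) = y^2 - 11*y + 28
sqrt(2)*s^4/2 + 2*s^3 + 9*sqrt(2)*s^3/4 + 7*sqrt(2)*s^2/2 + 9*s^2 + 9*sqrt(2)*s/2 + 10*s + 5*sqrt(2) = (s + 2)*(s + 5/2)*(s + sqrt(2))*(sqrt(2)*s/2 + 1)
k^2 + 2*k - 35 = (k - 5)*(k + 7)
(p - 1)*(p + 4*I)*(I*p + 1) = I*p^3 - 3*p^2 - I*p^2 + 3*p + 4*I*p - 4*I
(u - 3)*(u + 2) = u^2 - u - 6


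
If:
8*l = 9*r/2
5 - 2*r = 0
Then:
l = 45/32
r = 5/2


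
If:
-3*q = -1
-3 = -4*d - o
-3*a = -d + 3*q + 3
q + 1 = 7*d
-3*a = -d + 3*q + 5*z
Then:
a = -80/63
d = 4/21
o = 47/21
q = 1/3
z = 3/5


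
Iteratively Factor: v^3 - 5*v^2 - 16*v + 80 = (v - 5)*(v^2 - 16) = (v - 5)*(v + 4)*(v - 4)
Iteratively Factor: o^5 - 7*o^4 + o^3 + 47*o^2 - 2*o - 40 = (o + 2)*(o^4 - 9*o^3 + 19*o^2 + 9*o - 20) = (o - 4)*(o + 2)*(o^3 - 5*o^2 - o + 5) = (o - 4)*(o + 1)*(o + 2)*(o^2 - 6*o + 5) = (o - 4)*(o - 1)*(o + 1)*(o + 2)*(o - 5)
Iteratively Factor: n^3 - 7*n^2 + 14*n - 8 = (n - 1)*(n^2 - 6*n + 8) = (n - 4)*(n - 1)*(n - 2)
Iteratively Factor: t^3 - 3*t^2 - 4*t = (t + 1)*(t^2 - 4*t) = t*(t + 1)*(t - 4)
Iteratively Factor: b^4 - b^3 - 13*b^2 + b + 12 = (b - 4)*(b^3 + 3*b^2 - b - 3) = (b - 4)*(b - 1)*(b^2 + 4*b + 3) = (b - 4)*(b - 1)*(b + 3)*(b + 1)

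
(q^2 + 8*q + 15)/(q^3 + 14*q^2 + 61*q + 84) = (q + 5)/(q^2 + 11*q + 28)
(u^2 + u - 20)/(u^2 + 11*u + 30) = (u - 4)/(u + 6)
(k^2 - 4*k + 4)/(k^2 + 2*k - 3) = (k^2 - 4*k + 4)/(k^2 + 2*k - 3)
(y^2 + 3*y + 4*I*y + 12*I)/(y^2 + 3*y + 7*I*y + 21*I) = (y + 4*I)/(y + 7*I)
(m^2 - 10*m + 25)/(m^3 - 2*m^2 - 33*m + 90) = (m - 5)/(m^2 + 3*m - 18)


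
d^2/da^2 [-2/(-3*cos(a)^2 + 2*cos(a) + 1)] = (-72*sin(a)^4 + 68*sin(a)^2 - 41*cos(a) + 9*cos(3*a) + 32)/((cos(a) - 1)^3*(3*cos(a) + 1)^3)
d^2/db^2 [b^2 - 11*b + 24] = 2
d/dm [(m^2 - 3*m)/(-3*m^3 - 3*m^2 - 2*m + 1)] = (3*m^4 - 18*m^3 - 11*m^2 + 2*m - 3)/(9*m^6 + 18*m^5 + 21*m^4 + 6*m^3 - 2*m^2 - 4*m + 1)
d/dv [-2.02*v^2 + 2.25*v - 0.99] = 2.25 - 4.04*v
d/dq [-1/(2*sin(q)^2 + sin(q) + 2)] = (4*sin(q) + 1)*cos(q)/(sin(q) - cos(2*q) + 3)^2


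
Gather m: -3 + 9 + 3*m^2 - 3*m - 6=3*m^2 - 3*m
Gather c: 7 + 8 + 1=16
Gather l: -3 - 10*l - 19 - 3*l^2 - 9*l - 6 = -3*l^2 - 19*l - 28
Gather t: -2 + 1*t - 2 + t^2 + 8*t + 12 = t^2 + 9*t + 8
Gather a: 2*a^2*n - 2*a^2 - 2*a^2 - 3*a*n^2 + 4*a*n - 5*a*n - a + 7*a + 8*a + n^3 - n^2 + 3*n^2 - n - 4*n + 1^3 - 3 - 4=a^2*(2*n - 4) + a*(-3*n^2 - n + 14) + n^3 + 2*n^2 - 5*n - 6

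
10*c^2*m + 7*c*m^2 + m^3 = m*(2*c + m)*(5*c + m)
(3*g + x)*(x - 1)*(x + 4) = 3*g*x^2 + 9*g*x - 12*g + x^3 + 3*x^2 - 4*x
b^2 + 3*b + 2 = (b + 1)*(b + 2)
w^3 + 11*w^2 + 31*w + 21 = (w + 1)*(w + 3)*(w + 7)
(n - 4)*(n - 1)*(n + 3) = n^3 - 2*n^2 - 11*n + 12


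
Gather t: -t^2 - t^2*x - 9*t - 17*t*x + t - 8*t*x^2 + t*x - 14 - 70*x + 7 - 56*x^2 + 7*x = t^2*(-x - 1) + t*(-8*x^2 - 16*x - 8) - 56*x^2 - 63*x - 7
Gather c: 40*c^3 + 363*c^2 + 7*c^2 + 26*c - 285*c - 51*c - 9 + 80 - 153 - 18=40*c^3 + 370*c^2 - 310*c - 100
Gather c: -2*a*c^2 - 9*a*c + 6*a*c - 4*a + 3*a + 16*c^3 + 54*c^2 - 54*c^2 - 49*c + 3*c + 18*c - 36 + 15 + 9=-2*a*c^2 - a + 16*c^3 + c*(-3*a - 28) - 12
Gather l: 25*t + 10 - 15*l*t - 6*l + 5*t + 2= l*(-15*t - 6) + 30*t + 12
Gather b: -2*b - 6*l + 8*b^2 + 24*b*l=8*b^2 + b*(24*l - 2) - 6*l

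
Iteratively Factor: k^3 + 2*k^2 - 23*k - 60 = (k + 3)*(k^2 - k - 20) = (k + 3)*(k + 4)*(k - 5)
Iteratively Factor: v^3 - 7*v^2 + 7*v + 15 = (v + 1)*(v^2 - 8*v + 15) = (v - 3)*(v + 1)*(v - 5)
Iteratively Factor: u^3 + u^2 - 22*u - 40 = (u + 2)*(u^2 - u - 20) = (u + 2)*(u + 4)*(u - 5)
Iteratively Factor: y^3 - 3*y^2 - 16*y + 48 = (y + 4)*(y^2 - 7*y + 12) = (y - 4)*(y + 4)*(y - 3)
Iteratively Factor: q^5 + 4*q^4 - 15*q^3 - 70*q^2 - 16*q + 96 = (q + 4)*(q^4 - 15*q^2 - 10*q + 24) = (q + 2)*(q + 4)*(q^3 - 2*q^2 - 11*q + 12) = (q + 2)*(q + 3)*(q + 4)*(q^2 - 5*q + 4) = (q - 4)*(q + 2)*(q + 3)*(q + 4)*(q - 1)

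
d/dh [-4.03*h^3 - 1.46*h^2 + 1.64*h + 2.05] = -12.09*h^2 - 2.92*h + 1.64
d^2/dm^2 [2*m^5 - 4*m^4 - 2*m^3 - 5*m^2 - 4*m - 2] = 40*m^3 - 48*m^2 - 12*m - 10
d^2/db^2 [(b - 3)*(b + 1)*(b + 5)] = 6*b + 6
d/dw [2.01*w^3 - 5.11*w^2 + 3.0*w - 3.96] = 6.03*w^2 - 10.22*w + 3.0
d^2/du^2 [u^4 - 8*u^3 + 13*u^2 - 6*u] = 12*u^2 - 48*u + 26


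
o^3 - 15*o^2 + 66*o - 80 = (o - 8)*(o - 5)*(o - 2)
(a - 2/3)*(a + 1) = a^2 + a/3 - 2/3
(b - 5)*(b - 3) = b^2 - 8*b + 15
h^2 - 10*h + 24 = (h - 6)*(h - 4)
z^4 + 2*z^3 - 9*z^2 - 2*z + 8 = (z - 2)*(z - 1)*(z + 1)*(z + 4)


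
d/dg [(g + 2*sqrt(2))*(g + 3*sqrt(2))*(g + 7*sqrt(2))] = 3*g^2 + 24*sqrt(2)*g + 82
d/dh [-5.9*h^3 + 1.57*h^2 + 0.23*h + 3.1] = -17.7*h^2 + 3.14*h + 0.23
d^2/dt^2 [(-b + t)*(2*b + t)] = 2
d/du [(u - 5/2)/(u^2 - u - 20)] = (u^2 - u - (2*u - 5)*(2*u - 1)/2 - 20)/(-u^2 + u + 20)^2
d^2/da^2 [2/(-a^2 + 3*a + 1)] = 4*(-a^2 + 3*a + (2*a - 3)^2 + 1)/(-a^2 + 3*a + 1)^3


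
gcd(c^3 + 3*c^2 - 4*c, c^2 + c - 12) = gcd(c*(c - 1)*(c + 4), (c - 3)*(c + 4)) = c + 4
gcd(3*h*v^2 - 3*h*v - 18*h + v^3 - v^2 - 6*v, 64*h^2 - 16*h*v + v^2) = 1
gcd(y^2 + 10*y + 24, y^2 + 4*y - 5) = 1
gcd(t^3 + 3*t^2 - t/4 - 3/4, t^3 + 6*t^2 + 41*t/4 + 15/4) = t^2 + 7*t/2 + 3/2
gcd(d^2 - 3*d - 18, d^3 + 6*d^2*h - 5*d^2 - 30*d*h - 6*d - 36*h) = d - 6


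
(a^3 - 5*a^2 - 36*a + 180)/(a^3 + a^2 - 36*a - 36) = (a - 5)/(a + 1)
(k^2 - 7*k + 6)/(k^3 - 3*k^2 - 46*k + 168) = (k - 1)/(k^2 + 3*k - 28)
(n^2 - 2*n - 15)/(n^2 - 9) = (n - 5)/(n - 3)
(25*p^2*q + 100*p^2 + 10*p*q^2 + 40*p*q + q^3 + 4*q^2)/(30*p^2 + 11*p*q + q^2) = (5*p*q + 20*p + q^2 + 4*q)/(6*p + q)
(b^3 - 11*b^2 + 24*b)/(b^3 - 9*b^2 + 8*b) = (b - 3)/(b - 1)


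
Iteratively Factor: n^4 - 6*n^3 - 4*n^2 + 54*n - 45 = (n + 3)*(n^3 - 9*n^2 + 23*n - 15) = (n - 3)*(n + 3)*(n^2 - 6*n + 5) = (n - 5)*(n - 3)*(n + 3)*(n - 1)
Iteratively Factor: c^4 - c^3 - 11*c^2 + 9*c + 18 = (c + 3)*(c^3 - 4*c^2 + c + 6) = (c - 3)*(c + 3)*(c^2 - c - 2) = (c - 3)*(c - 2)*(c + 3)*(c + 1)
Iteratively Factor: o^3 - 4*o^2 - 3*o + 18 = (o + 2)*(o^2 - 6*o + 9) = (o - 3)*(o + 2)*(o - 3)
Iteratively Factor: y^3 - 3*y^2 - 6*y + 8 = (y - 1)*(y^2 - 2*y - 8) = (y - 1)*(y + 2)*(y - 4)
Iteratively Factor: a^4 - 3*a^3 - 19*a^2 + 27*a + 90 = (a - 5)*(a^3 + 2*a^2 - 9*a - 18) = (a - 5)*(a + 3)*(a^2 - a - 6) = (a - 5)*(a - 3)*(a + 3)*(a + 2)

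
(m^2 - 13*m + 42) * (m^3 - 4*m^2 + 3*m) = m^5 - 17*m^4 + 97*m^3 - 207*m^2 + 126*m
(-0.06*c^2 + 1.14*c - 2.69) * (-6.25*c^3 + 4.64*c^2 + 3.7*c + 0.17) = 0.375*c^5 - 7.4034*c^4 + 21.8801*c^3 - 8.2738*c^2 - 9.7592*c - 0.4573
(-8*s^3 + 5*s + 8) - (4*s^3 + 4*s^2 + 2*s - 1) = -12*s^3 - 4*s^2 + 3*s + 9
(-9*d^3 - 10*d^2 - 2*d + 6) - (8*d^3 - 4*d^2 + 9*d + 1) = -17*d^3 - 6*d^2 - 11*d + 5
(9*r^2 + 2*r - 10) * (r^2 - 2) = 9*r^4 + 2*r^3 - 28*r^2 - 4*r + 20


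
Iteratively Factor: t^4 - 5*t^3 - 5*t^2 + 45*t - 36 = (t - 1)*(t^3 - 4*t^2 - 9*t + 36) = (t - 3)*(t - 1)*(t^2 - t - 12) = (t - 3)*(t - 1)*(t + 3)*(t - 4)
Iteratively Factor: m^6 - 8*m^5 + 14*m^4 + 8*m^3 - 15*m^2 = (m - 1)*(m^5 - 7*m^4 + 7*m^3 + 15*m^2) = m*(m - 1)*(m^4 - 7*m^3 + 7*m^2 + 15*m) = m*(m - 3)*(m - 1)*(m^3 - 4*m^2 - 5*m) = m*(m - 3)*(m - 1)*(m + 1)*(m^2 - 5*m) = m*(m - 5)*(m - 3)*(m - 1)*(m + 1)*(m)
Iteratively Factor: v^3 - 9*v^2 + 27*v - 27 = (v - 3)*(v^2 - 6*v + 9) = (v - 3)^2*(v - 3)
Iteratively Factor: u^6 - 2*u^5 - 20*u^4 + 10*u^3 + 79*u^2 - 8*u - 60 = (u - 5)*(u^5 + 3*u^4 - 5*u^3 - 15*u^2 + 4*u + 12) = (u - 5)*(u + 3)*(u^4 - 5*u^2 + 4) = (u - 5)*(u + 1)*(u + 3)*(u^3 - u^2 - 4*u + 4) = (u - 5)*(u - 1)*(u + 1)*(u + 3)*(u^2 - 4) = (u - 5)*(u - 2)*(u - 1)*(u + 1)*(u + 3)*(u + 2)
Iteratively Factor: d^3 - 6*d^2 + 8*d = (d)*(d^2 - 6*d + 8) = d*(d - 2)*(d - 4)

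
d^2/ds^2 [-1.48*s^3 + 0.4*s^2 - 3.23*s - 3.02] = 0.8 - 8.88*s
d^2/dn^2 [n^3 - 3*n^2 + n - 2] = 6*n - 6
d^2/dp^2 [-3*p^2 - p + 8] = -6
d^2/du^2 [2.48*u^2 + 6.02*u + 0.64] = 4.96000000000000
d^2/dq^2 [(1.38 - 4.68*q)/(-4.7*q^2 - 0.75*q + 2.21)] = ((5.952 - 131.976*q)*(4.7*q^2 + 0.75*q - 2.21) + (4.68*q - 1.38)*(9.4*q + 0.75)*(18.8*q + 1.5))/(4.7*q^2 + 0.75*q - 2.21)^3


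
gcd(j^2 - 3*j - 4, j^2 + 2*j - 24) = j - 4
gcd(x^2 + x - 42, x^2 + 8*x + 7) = x + 7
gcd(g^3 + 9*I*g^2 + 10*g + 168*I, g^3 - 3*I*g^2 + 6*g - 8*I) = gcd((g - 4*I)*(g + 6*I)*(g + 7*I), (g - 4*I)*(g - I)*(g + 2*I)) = g - 4*I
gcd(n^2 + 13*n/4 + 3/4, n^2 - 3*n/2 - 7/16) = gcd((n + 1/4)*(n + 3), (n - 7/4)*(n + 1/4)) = n + 1/4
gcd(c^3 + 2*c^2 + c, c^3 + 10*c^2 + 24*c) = c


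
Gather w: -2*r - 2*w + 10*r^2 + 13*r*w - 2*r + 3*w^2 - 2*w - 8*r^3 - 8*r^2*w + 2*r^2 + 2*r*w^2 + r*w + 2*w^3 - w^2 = -8*r^3 + 12*r^2 - 4*r + 2*w^3 + w^2*(2*r + 2) + w*(-8*r^2 + 14*r - 4)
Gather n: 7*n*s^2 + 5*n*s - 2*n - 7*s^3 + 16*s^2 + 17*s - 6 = n*(7*s^2 + 5*s - 2) - 7*s^3 + 16*s^2 + 17*s - 6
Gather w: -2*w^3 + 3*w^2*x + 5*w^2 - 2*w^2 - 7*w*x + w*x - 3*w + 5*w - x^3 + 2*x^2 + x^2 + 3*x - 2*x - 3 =-2*w^3 + w^2*(3*x + 3) + w*(2 - 6*x) - x^3 + 3*x^2 + x - 3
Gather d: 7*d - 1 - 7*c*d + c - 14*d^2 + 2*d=c - 14*d^2 + d*(9 - 7*c) - 1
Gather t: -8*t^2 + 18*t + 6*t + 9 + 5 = -8*t^2 + 24*t + 14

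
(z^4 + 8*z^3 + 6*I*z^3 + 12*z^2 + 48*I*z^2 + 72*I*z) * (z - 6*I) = z^5 + 8*z^4 + 48*z^3 + 288*z^2 + 432*z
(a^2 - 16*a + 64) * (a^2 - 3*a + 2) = a^4 - 19*a^3 + 114*a^2 - 224*a + 128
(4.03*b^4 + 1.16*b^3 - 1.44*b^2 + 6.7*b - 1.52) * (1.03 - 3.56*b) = -14.3468*b^5 + 0.0213000000000001*b^4 + 6.3212*b^3 - 25.3352*b^2 + 12.3122*b - 1.5656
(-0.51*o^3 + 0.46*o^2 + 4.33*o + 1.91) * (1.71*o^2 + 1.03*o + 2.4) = -0.8721*o^5 + 0.2613*o^4 + 6.6541*o^3 + 8.83*o^2 + 12.3593*o + 4.584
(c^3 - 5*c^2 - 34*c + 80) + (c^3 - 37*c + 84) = 2*c^3 - 5*c^2 - 71*c + 164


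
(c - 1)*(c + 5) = c^2 + 4*c - 5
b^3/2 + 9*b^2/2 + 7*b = b*(b/2 + 1)*(b + 7)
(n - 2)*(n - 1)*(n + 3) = n^3 - 7*n + 6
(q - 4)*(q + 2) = q^2 - 2*q - 8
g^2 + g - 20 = (g - 4)*(g + 5)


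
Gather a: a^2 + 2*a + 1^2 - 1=a^2 + 2*a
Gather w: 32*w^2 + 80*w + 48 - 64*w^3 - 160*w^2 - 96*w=-64*w^3 - 128*w^2 - 16*w + 48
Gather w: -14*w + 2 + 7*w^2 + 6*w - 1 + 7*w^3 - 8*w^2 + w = 7*w^3 - w^2 - 7*w + 1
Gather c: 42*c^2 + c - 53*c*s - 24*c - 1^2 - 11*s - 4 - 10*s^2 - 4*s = 42*c^2 + c*(-53*s - 23) - 10*s^2 - 15*s - 5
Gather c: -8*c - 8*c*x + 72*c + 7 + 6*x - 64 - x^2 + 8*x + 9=c*(64 - 8*x) - x^2 + 14*x - 48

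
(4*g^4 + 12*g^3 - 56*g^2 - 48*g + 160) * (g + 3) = 4*g^5 + 24*g^4 - 20*g^3 - 216*g^2 + 16*g + 480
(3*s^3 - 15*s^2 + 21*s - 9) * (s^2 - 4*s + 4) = 3*s^5 - 27*s^4 + 93*s^3 - 153*s^2 + 120*s - 36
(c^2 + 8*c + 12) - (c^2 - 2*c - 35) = 10*c + 47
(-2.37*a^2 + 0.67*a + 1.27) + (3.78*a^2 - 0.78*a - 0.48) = 1.41*a^2 - 0.11*a + 0.79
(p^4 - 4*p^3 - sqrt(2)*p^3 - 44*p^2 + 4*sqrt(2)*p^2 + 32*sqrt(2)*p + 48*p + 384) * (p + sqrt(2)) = p^5 - 4*p^4 - 46*p^3 - 12*sqrt(2)*p^2 + 56*p^2 + 48*sqrt(2)*p + 448*p + 384*sqrt(2)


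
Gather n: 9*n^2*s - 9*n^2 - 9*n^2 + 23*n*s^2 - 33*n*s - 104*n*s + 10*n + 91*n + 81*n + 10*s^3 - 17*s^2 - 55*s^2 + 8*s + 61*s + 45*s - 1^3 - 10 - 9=n^2*(9*s - 18) + n*(23*s^2 - 137*s + 182) + 10*s^3 - 72*s^2 + 114*s - 20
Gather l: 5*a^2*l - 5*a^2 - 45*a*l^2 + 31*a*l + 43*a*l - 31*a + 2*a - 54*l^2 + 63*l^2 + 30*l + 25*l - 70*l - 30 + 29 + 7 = -5*a^2 - 29*a + l^2*(9 - 45*a) + l*(5*a^2 + 74*a - 15) + 6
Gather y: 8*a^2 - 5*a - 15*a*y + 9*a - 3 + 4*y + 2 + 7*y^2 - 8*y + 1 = 8*a^2 + 4*a + 7*y^2 + y*(-15*a - 4)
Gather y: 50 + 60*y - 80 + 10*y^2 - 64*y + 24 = 10*y^2 - 4*y - 6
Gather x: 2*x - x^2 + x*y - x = -x^2 + x*(y + 1)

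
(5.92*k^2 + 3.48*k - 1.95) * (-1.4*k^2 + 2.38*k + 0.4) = -8.288*k^4 + 9.2176*k^3 + 13.3804*k^2 - 3.249*k - 0.78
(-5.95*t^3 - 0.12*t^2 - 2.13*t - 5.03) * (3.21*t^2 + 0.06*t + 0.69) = -19.0995*t^5 - 0.7422*t^4 - 10.95*t^3 - 16.3569*t^2 - 1.7715*t - 3.4707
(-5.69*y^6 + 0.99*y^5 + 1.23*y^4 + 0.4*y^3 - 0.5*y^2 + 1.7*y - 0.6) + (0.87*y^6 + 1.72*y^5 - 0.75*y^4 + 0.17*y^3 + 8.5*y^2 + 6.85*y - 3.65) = -4.82*y^6 + 2.71*y^5 + 0.48*y^4 + 0.57*y^3 + 8.0*y^2 + 8.55*y - 4.25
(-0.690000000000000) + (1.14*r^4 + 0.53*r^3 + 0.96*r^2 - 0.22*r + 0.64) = 1.14*r^4 + 0.53*r^3 + 0.96*r^2 - 0.22*r - 0.0499999999999999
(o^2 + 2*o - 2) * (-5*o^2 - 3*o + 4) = -5*o^4 - 13*o^3 + 8*o^2 + 14*o - 8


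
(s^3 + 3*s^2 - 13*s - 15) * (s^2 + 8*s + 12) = s^5 + 11*s^4 + 23*s^3 - 83*s^2 - 276*s - 180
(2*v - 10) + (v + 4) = 3*v - 6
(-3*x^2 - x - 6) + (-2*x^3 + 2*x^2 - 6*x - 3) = -2*x^3 - x^2 - 7*x - 9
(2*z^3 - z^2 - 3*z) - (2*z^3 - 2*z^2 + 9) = z^2 - 3*z - 9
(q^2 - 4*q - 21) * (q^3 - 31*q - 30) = q^5 - 4*q^4 - 52*q^3 + 94*q^2 + 771*q + 630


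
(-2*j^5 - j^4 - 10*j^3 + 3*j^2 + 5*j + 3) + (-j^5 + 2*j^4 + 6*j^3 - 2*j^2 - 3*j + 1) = -3*j^5 + j^4 - 4*j^3 + j^2 + 2*j + 4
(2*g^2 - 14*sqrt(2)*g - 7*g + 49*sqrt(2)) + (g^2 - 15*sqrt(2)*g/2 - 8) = 3*g^2 - 43*sqrt(2)*g/2 - 7*g - 8 + 49*sqrt(2)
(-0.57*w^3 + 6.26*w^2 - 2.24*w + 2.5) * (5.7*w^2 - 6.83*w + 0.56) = -3.249*w^5 + 39.5751*w^4 - 55.843*w^3 + 33.0548*w^2 - 18.3294*w + 1.4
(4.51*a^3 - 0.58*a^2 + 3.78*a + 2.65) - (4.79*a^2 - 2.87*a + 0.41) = 4.51*a^3 - 5.37*a^2 + 6.65*a + 2.24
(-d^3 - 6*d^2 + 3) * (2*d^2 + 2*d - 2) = -2*d^5 - 14*d^4 - 10*d^3 + 18*d^2 + 6*d - 6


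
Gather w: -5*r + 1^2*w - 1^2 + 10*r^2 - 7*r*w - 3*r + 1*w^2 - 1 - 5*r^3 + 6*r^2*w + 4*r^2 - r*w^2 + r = -5*r^3 + 14*r^2 - 7*r + w^2*(1 - r) + w*(6*r^2 - 7*r + 1) - 2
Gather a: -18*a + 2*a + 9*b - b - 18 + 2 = -16*a + 8*b - 16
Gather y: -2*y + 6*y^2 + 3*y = 6*y^2 + y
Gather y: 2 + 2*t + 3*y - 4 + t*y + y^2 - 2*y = 2*t + y^2 + y*(t + 1) - 2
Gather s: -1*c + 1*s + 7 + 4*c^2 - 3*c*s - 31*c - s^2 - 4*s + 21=4*c^2 - 32*c - s^2 + s*(-3*c - 3) + 28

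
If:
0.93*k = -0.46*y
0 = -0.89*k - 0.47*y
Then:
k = 0.00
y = 0.00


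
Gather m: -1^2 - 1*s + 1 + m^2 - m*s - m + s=m^2 + m*(-s - 1)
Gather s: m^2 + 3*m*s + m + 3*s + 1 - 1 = m^2 + m + s*(3*m + 3)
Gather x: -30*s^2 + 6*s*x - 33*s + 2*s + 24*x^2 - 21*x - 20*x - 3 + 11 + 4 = -30*s^2 - 31*s + 24*x^2 + x*(6*s - 41) + 12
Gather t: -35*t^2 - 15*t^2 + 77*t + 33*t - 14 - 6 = -50*t^2 + 110*t - 20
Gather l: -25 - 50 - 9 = -84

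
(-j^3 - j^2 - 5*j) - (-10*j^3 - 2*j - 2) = 9*j^3 - j^2 - 3*j + 2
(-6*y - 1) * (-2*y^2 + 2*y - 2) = 12*y^3 - 10*y^2 + 10*y + 2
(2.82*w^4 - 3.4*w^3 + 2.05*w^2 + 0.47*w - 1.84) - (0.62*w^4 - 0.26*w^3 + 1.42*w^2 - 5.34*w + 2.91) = 2.2*w^4 - 3.14*w^3 + 0.63*w^2 + 5.81*w - 4.75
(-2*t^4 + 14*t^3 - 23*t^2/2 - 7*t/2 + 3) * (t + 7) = -2*t^5 + 173*t^3/2 - 84*t^2 - 43*t/2 + 21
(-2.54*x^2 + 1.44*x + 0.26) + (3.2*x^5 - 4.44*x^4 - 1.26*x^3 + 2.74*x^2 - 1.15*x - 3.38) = 3.2*x^5 - 4.44*x^4 - 1.26*x^3 + 0.2*x^2 + 0.29*x - 3.12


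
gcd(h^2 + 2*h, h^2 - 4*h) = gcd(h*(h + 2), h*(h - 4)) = h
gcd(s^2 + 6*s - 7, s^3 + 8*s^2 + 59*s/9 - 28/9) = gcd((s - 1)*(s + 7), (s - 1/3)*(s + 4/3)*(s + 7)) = s + 7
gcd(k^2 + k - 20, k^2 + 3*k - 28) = k - 4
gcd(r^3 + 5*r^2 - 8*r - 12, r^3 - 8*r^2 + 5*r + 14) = r^2 - r - 2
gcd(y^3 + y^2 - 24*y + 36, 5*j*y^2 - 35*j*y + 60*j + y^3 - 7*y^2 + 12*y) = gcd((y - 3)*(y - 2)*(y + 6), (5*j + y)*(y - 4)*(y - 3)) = y - 3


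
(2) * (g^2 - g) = 2*g^2 - 2*g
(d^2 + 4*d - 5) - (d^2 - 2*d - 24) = 6*d + 19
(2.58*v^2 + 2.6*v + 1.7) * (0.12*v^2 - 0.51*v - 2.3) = 0.3096*v^4 - 1.0038*v^3 - 7.056*v^2 - 6.847*v - 3.91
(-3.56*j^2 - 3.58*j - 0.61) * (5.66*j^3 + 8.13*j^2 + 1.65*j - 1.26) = -20.1496*j^5 - 49.2056*j^4 - 38.432*j^3 - 6.3807*j^2 + 3.5043*j + 0.7686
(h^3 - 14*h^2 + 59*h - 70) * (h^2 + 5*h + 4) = h^5 - 9*h^4 - 7*h^3 + 169*h^2 - 114*h - 280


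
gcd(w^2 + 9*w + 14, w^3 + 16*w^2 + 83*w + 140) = w + 7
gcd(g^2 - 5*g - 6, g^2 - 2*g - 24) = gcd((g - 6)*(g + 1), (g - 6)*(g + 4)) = g - 6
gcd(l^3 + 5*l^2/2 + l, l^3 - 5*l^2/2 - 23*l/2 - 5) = l^2 + 5*l/2 + 1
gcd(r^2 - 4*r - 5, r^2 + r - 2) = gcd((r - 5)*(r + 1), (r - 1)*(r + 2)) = 1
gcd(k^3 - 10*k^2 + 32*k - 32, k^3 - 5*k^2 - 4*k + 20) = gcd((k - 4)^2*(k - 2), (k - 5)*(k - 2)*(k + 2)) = k - 2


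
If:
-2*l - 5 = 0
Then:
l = -5/2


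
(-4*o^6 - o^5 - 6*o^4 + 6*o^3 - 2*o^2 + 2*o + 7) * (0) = 0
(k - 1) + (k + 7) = 2*k + 6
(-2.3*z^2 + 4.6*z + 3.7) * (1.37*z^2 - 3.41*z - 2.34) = -3.151*z^4 + 14.145*z^3 - 5.235*z^2 - 23.381*z - 8.658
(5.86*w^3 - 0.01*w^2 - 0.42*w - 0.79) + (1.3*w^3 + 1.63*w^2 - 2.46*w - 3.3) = 7.16*w^3 + 1.62*w^2 - 2.88*w - 4.09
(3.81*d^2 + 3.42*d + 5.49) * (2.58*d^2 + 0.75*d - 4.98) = 9.8298*d^4 + 11.6811*d^3 - 2.2446*d^2 - 12.9141*d - 27.3402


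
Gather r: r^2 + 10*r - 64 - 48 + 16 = r^2 + 10*r - 96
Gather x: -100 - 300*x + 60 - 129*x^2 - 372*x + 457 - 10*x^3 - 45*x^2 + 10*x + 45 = -10*x^3 - 174*x^2 - 662*x + 462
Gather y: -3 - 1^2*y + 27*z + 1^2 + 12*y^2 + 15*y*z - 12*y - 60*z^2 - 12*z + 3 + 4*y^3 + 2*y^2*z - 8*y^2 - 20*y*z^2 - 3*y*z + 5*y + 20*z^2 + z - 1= 4*y^3 + y^2*(2*z + 4) + y*(-20*z^2 + 12*z - 8) - 40*z^2 + 16*z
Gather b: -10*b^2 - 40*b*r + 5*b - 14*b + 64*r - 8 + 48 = -10*b^2 + b*(-40*r - 9) + 64*r + 40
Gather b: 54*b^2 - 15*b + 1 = 54*b^2 - 15*b + 1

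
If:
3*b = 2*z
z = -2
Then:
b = -4/3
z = -2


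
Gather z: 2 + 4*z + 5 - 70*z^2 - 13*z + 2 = -70*z^2 - 9*z + 9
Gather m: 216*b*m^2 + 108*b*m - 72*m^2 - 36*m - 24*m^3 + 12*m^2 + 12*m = -24*m^3 + m^2*(216*b - 60) + m*(108*b - 24)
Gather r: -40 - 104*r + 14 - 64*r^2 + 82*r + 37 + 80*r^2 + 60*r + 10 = 16*r^2 + 38*r + 21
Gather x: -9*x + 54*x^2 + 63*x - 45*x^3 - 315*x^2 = -45*x^3 - 261*x^2 + 54*x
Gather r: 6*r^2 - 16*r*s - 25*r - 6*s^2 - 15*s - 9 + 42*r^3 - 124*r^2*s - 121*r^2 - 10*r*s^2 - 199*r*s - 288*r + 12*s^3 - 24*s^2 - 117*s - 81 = 42*r^3 + r^2*(-124*s - 115) + r*(-10*s^2 - 215*s - 313) + 12*s^3 - 30*s^2 - 132*s - 90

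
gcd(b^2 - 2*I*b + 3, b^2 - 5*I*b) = 1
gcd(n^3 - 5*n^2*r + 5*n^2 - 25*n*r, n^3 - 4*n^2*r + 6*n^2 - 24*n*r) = n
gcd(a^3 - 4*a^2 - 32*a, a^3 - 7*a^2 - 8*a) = a^2 - 8*a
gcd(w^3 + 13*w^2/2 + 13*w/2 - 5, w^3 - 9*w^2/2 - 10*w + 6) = w^2 + 3*w/2 - 1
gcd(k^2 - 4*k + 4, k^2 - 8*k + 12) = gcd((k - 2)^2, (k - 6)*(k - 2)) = k - 2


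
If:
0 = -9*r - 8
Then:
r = -8/9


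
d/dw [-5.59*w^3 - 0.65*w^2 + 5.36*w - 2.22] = -16.77*w^2 - 1.3*w + 5.36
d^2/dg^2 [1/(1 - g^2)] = 2*(-3*g^2 - 1)/(g^2 - 1)^3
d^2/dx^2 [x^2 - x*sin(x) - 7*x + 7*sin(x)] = x*sin(x) - 7*sin(x) - 2*cos(x) + 2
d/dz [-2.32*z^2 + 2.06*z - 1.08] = 2.06 - 4.64*z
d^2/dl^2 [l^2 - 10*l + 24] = 2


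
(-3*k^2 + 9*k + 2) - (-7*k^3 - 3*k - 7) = 7*k^3 - 3*k^2 + 12*k + 9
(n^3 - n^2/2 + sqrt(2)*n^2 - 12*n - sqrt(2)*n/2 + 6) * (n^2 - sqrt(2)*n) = n^5 - n^4/2 - 14*n^3 + 7*n^2 + 12*sqrt(2)*n^2 - 6*sqrt(2)*n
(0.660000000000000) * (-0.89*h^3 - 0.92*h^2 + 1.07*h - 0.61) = -0.5874*h^3 - 0.6072*h^2 + 0.7062*h - 0.4026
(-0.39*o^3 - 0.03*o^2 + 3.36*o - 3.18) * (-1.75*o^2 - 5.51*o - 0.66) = 0.6825*o^5 + 2.2014*o^4 - 5.4573*o^3 - 12.9288*o^2 + 15.3042*o + 2.0988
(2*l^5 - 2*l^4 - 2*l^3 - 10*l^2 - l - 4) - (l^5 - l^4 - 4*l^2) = l^5 - l^4 - 2*l^3 - 6*l^2 - l - 4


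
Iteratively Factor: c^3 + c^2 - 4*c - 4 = (c + 2)*(c^2 - c - 2) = (c - 2)*(c + 2)*(c + 1)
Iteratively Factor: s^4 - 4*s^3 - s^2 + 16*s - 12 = (s - 3)*(s^3 - s^2 - 4*s + 4) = (s - 3)*(s - 2)*(s^2 + s - 2) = (s - 3)*(s - 2)*(s - 1)*(s + 2)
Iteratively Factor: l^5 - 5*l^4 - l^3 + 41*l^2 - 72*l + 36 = (l - 3)*(l^4 - 2*l^3 - 7*l^2 + 20*l - 12) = (l - 3)*(l - 1)*(l^3 - l^2 - 8*l + 12) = (l - 3)*(l - 2)*(l - 1)*(l^2 + l - 6) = (l - 3)*(l - 2)^2*(l - 1)*(l + 3)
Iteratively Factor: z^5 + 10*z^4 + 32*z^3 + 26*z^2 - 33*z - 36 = (z + 4)*(z^4 + 6*z^3 + 8*z^2 - 6*z - 9) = (z + 1)*(z + 4)*(z^3 + 5*z^2 + 3*z - 9) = (z - 1)*(z + 1)*(z + 4)*(z^2 + 6*z + 9) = (z - 1)*(z + 1)*(z + 3)*(z + 4)*(z + 3)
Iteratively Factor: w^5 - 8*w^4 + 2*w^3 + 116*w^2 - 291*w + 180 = (w - 3)*(w^4 - 5*w^3 - 13*w^2 + 77*w - 60) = (w - 3)^2*(w^3 - 2*w^2 - 19*w + 20) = (w - 5)*(w - 3)^2*(w^2 + 3*w - 4) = (w - 5)*(w - 3)^2*(w + 4)*(w - 1)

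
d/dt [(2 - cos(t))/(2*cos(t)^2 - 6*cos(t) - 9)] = (8*cos(t) - cos(2*t) - 22)*sin(t)/(6*cos(t) - cos(2*t) + 8)^2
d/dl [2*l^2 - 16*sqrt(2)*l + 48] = 4*l - 16*sqrt(2)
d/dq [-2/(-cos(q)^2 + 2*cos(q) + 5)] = 4*(cos(q) - 1)*sin(q)/(sin(q)^2 + 2*cos(q) + 4)^2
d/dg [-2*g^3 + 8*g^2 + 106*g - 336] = -6*g^2 + 16*g + 106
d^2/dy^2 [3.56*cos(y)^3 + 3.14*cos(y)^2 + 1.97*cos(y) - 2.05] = -32.04*cos(y)^3 - 12.56*cos(y)^2 + 19.39*cos(y) + 6.28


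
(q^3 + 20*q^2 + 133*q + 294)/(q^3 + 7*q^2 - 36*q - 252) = (q + 7)/(q - 6)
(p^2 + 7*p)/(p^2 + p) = (p + 7)/(p + 1)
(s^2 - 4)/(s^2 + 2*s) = (s - 2)/s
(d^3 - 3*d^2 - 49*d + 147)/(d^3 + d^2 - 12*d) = (d^2 - 49)/(d*(d + 4))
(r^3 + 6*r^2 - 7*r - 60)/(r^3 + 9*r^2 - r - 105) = (r + 4)/(r + 7)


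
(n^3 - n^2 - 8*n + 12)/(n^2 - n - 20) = (-n^3 + n^2 + 8*n - 12)/(-n^2 + n + 20)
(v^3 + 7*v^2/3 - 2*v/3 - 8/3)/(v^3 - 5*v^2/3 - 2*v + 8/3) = (v + 2)/(v - 2)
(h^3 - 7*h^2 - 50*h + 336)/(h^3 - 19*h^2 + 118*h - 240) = (h + 7)/(h - 5)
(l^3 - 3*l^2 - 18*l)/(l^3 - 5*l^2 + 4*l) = (l^2 - 3*l - 18)/(l^2 - 5*l + 4)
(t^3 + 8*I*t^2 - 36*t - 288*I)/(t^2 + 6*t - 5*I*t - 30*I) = (t^2 + t*(-6 + 8*I) - 48*I)/(t - 5*I)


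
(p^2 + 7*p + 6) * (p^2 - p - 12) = p^4 + 6*p^3 - 13*p^2 - 90*p - 72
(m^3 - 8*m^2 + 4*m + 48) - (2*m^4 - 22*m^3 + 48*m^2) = -2*m^4 + 23*m^3 - 56*m^2 + 4*m + 48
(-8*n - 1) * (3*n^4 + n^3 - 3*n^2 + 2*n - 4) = -24*n^5 - 11*n^4 + 23*n^3 - 13*n^2 + 30*n + 4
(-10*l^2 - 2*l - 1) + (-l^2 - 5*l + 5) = -11*l^2 - 7*l + 4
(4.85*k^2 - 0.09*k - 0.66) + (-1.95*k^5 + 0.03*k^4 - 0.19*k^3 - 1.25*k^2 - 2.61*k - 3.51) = -1.95*k^5 + 0.03*k^4 - 0.19*k^3 + 3.6*k^2 - 2.7*k - 4.17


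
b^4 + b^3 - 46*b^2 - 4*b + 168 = (b - 6)*(b - 2)*(b + 2)*(b + 7)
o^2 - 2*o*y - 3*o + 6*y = (o - 3)*(o - 2*y)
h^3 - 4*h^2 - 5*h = h*(h - 5)*(h + 1)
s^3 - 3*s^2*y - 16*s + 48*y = (s - 4)*(s + 4)*(s - 3*y)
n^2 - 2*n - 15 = (n - 5)*(n + 3)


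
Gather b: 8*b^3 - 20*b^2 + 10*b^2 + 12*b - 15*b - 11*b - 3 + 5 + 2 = 8*b^3 - 10*b^2 - 14*b + 4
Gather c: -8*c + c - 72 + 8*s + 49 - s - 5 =-7*c + 7*s - 28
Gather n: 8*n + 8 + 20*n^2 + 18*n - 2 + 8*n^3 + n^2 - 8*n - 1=8*n^3 + 21*n^2 + 18*n + 5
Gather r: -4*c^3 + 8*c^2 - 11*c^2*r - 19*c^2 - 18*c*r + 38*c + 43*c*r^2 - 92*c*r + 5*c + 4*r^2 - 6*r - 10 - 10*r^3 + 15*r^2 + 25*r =-4*c^3 - 11*c^2 + 43*c - 10*r^3 + r^2*(43*c + 19) + r*(-11*c^2 - 110*c + 19) - 10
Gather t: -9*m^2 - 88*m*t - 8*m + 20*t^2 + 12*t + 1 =-9*m^2 - 8*m + 20*t^2 + t*(12 - 88*m) + 1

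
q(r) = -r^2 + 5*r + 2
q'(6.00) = -7.00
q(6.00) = -4.00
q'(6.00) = -7.00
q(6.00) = -4.00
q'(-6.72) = 18.44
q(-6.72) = -76.76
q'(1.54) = 1.92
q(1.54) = 7.33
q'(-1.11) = 7.22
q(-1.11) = -4.78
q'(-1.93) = 8.86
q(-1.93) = -11.37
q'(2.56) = -0.12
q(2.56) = 8.25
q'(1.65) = 1.70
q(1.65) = 7.53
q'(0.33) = 4.34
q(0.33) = 3.54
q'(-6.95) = 18.90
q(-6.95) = -81.05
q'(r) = 5 - 2*r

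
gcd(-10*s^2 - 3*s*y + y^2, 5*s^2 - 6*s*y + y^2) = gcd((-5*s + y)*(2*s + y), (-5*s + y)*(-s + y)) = -5*s + y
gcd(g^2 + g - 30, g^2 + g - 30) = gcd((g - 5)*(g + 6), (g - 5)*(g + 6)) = g^2 + g - 30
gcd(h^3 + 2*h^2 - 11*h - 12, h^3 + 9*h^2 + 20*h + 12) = h + 1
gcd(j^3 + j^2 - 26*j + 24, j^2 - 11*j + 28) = j - 4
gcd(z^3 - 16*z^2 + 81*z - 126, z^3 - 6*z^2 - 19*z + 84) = z^2 - 10*z + 21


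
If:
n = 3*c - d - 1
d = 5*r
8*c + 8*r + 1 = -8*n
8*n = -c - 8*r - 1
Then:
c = 0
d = -35/32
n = 3/32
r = -7/32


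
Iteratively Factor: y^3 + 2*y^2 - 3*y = (y + 3)*(y^2 - y) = (y - 1)*(y + 3)*(y)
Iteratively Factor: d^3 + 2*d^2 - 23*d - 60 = (d + 4)*(d^2 - 2*d - 15) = (d + 3)*(d + 4)*(d - 5)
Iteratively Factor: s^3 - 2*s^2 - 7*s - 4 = (s + 1)*(s^2 - 3*s - 4) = (s - 4)*(s + 1)*(s + 1)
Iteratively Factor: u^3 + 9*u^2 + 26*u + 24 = (u + 4)*(u^2 + 5*u + 6) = (u + 3)*(u + 4)*(u + 2)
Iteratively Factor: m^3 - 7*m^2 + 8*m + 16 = (m + 1)*(m^2 - 8*m + 16) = (m - 4)*(m + 1)*(m - 4)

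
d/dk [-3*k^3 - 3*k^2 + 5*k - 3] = -9*k^2 - 6*k + 5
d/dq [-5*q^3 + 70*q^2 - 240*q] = -15*q^2 + 140*q - 240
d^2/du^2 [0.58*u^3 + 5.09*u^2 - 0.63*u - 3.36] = 3.48*u + 10.18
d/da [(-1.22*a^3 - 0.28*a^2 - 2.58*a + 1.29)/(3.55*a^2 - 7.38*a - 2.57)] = (-4.331*a^4 + 18.0072*a^3 + 20.6316*a^2 - 7.7198*a + 16.1508)/(12.6025*a^4 - 52.398*a^3 + 36.2174*a^2 + 37.9332*a + 6.6049)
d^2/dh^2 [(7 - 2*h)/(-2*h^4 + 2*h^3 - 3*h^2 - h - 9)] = 2*((2*h - 7)*(8*h^3 - 6*h^2 + 6*h + 1)^2 + (-16*h^3 + 12*h^2 - 12*h - 3*(2*h - 7)*(4*h^2 - 2*h + 1) - 2)*(2*h^4 - 2*h^3 + 3*h^2 + h + 9))/(2*h^4 - 2*h^3 + 3*h^2 + h + 9)^3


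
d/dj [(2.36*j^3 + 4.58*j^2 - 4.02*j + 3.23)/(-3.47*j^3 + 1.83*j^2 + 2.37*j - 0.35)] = (-3.5527136788005e-15*j^5 + 20.2114*j^4 - 16.7124*j^3 + 49.3575*j^2 - 15.0278*j - 6.2481)/(12.0409*j^6 - 12.7002*j^5 - 13.0989*j^4 + 11.1032*j^3 + 4.3359*j^2 - 1.659*j + 0.1225)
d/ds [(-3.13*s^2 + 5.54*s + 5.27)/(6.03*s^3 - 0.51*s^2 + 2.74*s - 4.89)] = (18.8739*s^4 - 66.8124*s^3 - 101.0851*s^2 + 35.9868*s - 41.5304)/(36.3609*s^6 - 6.1506*s^5 + 33.3045*s^4 - 61.7682*s^3 + 12.4954*s^2 - 26.7972*s + 23.9121)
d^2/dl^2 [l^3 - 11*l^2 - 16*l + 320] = 6*l - 22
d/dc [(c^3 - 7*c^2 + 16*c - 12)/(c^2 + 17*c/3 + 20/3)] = 3*(3*c^4 + 34*c^3 - 107*c^2 - 208*c + 524)/(9*c^4 + 102*c^3 + 409*c^2 + 680*c + 400)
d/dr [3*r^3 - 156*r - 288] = 9*r^2 - 156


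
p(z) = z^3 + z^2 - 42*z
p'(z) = 3*z^2 + 2*z - 42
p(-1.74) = 70.84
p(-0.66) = 27.87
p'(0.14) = -41.66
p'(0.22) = -41.41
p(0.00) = 0.00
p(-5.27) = 102.75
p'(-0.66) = -42.01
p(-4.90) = 112.16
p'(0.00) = -42.00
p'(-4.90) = 20.23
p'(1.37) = -33.63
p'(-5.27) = 30.78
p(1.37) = -53.09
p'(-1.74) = -36.40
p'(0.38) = -40.81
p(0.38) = -15.76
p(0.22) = -9.18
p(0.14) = -5.86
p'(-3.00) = -21.00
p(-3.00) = 108.00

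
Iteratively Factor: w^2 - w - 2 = (w - 2)*(w + 1)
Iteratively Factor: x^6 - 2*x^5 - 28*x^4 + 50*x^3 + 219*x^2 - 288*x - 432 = (x - 3)*(x^5 + x^4 - 25*x^3 - 25*x^2 + 144*x + 144) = (x - 3)*(x + 1)*(x^4 - 25*x^2 + 144) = (x - 3)^2*(x + 1)*(x^3 + 3*x^2 - 16*x - 48) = (x - 3)^2*(x + 1)*(x + 3)*(x^2 - 16) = (x - 3)^2*(x + 1)*(x + 3)*(x + 4)*(x - 4)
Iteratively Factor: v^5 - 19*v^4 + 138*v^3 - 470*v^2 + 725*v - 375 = (v - 5)*(v^4 - 14*v^3 + 68*v^2 - 130*v + 75) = (v - 5)^2*(v^3 - 9*v^2 + 23*v - 15) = (v - 5)^2*(v - 1)*(v^2 - 8*v + 15) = (v - 5)^3*(v - 1)*(v - 3)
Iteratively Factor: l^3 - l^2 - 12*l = (l - 4)*(l^2 + 3*l) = l*(l - 4)*(l + 3)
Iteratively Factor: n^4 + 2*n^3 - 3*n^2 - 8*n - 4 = (n + 1)*(n^3 + n^2 - 4*n - 4) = (n + 1)*(n + 2)*(n^2 - n - 2) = (n + 1)^2*(n + 2)*(n - 2)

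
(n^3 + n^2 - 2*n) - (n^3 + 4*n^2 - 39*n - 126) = -3*n^2 + 37*n + 126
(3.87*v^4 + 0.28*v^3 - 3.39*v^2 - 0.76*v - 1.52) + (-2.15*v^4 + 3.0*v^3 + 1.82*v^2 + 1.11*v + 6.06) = 1.72*v^4 + 3.28*v^3 - 1.57*v^2 + 0.35*v + 4.54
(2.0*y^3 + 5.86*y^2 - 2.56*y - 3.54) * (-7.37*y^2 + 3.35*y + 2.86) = -14.74*y^5 - 36.4882*y^4 + 44.2182*y^3 + 34.2734*y^2 - 19.1806*y - 10.1244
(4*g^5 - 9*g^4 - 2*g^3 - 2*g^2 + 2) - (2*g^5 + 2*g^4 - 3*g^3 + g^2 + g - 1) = 2*g^5 - 11*g^4 + g^3 - 3*g^2 - g + 3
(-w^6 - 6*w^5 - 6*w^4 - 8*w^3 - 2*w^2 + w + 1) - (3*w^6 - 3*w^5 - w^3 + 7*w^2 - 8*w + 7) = -4*w^6 - 3*w^5 - 6*w^4 - 7*w^3 - 9*w^2 + 9*w - 6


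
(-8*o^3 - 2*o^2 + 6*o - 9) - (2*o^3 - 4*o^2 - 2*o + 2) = -10*o^3 + 2*o^2 + 8*o - 11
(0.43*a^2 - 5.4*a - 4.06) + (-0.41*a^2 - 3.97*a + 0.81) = 0.02*a^2 - 9.37*a - 3.25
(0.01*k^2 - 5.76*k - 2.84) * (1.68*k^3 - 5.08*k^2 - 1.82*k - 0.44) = 0.0168*k^5 - 9.7276*k^4 + 24.4714*k^3 + 24.906*k^2 + 7.7032*k + 1.2496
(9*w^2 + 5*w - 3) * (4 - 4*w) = -36*w^3 + 16*w^2 + 32*w - 12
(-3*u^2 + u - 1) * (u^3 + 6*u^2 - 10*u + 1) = -3*u^5 - 17*u^4 + 35*u^3 - 19*u^2 + 11*u - 1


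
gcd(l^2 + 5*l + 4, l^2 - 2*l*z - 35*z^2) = 1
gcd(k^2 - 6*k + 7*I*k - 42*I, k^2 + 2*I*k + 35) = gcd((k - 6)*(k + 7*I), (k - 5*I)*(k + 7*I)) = k + 7*I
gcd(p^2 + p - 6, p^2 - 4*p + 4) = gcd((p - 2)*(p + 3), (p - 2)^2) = p - 2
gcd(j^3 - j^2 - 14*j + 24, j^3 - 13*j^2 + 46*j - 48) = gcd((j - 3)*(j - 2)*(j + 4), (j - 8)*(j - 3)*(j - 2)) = j^2 - 5*j + 6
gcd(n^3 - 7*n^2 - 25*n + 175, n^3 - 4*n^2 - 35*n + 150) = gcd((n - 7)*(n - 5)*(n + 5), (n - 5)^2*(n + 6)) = n - 5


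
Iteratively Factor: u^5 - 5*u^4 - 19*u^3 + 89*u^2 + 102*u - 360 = (u + 3)*(u^4 - 8*u^3 + 5*u^2 + 74*u - 120) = (u + 3)^2*(u^3 - 11*u^2 + 38*u - 40) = (u - 4)*(u + 3)^2*(u^2 - 7*u + 10) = (u - 5)*(u - 4)*(u + 3)^2*(u - 2)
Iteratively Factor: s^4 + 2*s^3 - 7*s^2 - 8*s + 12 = (s + 2)*(s^3 - 7*s + 6) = (s + 2)*(s + 3)*(s^2 - 3*s + 2) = (s - 1)*(s + 2)*(s + 3)*(s - 2)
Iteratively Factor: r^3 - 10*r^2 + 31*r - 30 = (r - 2)*(r^2 - 8*r + 15) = (r - 3)*(r - 2)*(r - 5)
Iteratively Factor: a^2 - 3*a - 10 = (a + 2)*(a - 5)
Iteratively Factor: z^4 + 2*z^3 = (z + 2)*(z^3) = z*(z + 2)*(z^2) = z^2*(z + 2)*(z)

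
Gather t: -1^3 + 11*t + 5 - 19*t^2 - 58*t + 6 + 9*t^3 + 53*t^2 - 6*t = 9*t^3 + 34*t^2 - 53*t + 10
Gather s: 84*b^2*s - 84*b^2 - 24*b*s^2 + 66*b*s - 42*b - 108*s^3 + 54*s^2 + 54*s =-84*b^2 - 42*b - 108*s^3 + s^2*(54 - 24*b) + s*(84*b^2 + 66*b + 54)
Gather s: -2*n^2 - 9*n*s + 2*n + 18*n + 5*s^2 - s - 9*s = -2*n^2 + 20*n + 5*s^2 + s*(-9*n - 10)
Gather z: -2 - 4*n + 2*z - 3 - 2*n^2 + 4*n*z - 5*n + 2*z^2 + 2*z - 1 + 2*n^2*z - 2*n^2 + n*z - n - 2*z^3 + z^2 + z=-4*n^2 - 10*n - 2*z^3 + 3*z^2 + z*(2*n^2 + 5*n + 5) - 6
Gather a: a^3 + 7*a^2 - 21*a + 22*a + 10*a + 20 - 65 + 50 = a^3 + 7*a^2 + 11*a + 5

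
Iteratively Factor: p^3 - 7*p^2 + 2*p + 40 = (p - 5)*(p^2 - 2*p - 8) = (p - 5)*(p - 4)*(p + 2)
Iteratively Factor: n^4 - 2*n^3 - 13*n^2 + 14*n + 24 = (n + 3)*(n^3 - 5*n^2 + 2*n + 8) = (n - 4)*(n + 3)*(n^2 - n - 2) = (n - 4)*(n - 2)*(n + 3)*(n + 1)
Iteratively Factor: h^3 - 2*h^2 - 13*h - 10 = (h + 1)*(h^2 - 3*h - 10) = (h - 5)*(h + 1)*(h + 2)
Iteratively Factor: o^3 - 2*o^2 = (o - 2)*(o^2) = o*(o - 2)*(o)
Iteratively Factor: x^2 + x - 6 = (x - 2)*(x + 3)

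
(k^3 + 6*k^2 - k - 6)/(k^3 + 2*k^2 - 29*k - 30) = (k - 1)/(k - 5)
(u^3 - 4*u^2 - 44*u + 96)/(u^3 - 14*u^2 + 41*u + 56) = (u^2 + 4*u - 12)/(u^2 - 6*u - 7)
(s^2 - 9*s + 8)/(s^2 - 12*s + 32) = (s - 1)/(s - 4)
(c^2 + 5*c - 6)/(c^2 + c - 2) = (c + 6)/(c + 2)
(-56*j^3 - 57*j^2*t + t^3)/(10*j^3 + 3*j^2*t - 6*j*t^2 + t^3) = (-56*j^2 - j*t + t^2)/(10*j^2 - 7*j*t + t^2)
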